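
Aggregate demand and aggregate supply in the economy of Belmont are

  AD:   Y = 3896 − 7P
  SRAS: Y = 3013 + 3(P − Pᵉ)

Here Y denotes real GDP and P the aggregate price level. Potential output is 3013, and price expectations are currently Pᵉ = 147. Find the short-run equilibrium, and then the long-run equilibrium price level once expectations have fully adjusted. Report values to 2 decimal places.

Short run: with Pᵉ = 147, SRAS is Y = 2572 + 3P. Setting AD = SRAS gives 1324 = 10P, so P = 132.40 and Y = 3896 − 7P = 2969.20.
Output 2969.20 is below potential 3013, so over time expected prices fall and SRAS shifts right until Y returns to 3013.
Long run: Y = 3013 on the AD curve gives 3013 = 3896 − 7P, so P = 126.14.

Short run: P = 132.40, Y = 2969.20. Long run: P = 126.14.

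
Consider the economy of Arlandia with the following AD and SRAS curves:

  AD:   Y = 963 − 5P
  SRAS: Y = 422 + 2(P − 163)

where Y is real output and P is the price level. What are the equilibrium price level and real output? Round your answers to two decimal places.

Write SRAS as Y = 422 + 2P − 326 = 96 + 2P.
Set AD = SRAS: 963 − 5P = 96 + 2P, so 867 = 7P and P = 123.86.
Substituting into AD, Y = 963 − 5P = 343.71.

P = 123.86, Y = 343.71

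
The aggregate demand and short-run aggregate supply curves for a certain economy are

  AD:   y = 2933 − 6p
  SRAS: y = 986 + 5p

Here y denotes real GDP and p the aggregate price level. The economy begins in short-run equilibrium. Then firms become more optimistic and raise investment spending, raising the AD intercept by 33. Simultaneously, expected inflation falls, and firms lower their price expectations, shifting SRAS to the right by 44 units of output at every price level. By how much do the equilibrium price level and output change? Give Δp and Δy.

Δp = -1, Δy = +39

After both shocks: AD is y = 2966 − 6p and SRAS is y = 1030 + 5p.
Setting them equal: 1936 = 11p, so p = 176.
y = 2966 − 6·176 = 1910.
Initially p = 177, y = 1871, so Δp = -1 and Δy = +39.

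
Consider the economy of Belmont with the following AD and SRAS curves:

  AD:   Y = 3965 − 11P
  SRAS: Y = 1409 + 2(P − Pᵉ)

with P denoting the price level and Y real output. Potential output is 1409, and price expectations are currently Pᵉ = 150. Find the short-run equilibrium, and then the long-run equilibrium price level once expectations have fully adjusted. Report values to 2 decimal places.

Short run: P = 219.69, Y = 1548.38. Long run: P = 232.36.

Short run: with Pᵉ = 150, SRAS is Y = 1109 + 2P. Setting AD = SRAS gives 2856 = 13P, so P = 219.69 and Y = 3965 − 11P = 1548.38.
Output 1548.38 is above potential 1409, so over time expected prices rise and SRAS shifts left until Y returns to 1409.
Long run: Y = 1409 on the AD curve gives 1409 = 3965 − 11P, so P = 232.36.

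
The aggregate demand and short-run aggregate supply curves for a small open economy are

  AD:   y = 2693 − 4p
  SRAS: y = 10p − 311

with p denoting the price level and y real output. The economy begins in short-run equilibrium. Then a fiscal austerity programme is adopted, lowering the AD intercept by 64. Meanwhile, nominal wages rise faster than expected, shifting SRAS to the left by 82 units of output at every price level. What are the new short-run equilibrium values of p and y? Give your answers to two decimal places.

After both shocks: AD is y = 2629 − 4p and SRAS is y = 10p − 393.
Setting them equal: 3022 = 14p, so p = 215.86.
Substituting into AD, y = 1765.57.

p = 215.86, y = 1765.57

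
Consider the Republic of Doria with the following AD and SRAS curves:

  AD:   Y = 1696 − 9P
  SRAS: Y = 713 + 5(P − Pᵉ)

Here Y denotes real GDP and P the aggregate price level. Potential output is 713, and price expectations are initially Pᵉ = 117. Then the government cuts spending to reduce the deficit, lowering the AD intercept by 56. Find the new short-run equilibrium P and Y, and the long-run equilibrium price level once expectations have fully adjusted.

AD shifts left: new AD is Y = 1640 − 9P. With Pᵉ = 117, SRAS is Y = 128 + 5P.
Short run: 1640 − 9P = 128 + 5P gives 1512 = 14P, so P = 108 and Y = 1640 − 9·108 = 668.
Y = 668 is below potential 713; expectations adjust and SRAS shifts right until Y = 713.
Long run: on the new AD curve, 713 = 1640 − 9P gives P = 103.

Short run: P = 108, Y = 668. Long run: P = 103.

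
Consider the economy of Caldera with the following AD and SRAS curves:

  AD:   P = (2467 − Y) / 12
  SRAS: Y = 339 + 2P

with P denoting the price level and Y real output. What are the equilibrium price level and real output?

P = 152, Y = 643

Rearrange AD to Y = 2467 − 12P.
Set AD = SRAS: 2467 − 12P = 339 + 2P, so 2128 = 14P and P = 152.
Then Y = 2467 − 12·152 = 643.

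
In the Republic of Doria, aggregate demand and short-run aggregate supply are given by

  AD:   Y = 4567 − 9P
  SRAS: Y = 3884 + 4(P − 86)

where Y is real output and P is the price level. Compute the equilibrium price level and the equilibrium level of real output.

P = 79, Y = 3856

Write SRAS as Y = 3884 + 4P − 344 = 3540 + 4P.
Set AD = SRAS: 4567 − 9P = 3540 + 4P, so 1027 = 13P and P = 79.
Then Y = 4567 − 9·79 = 3856.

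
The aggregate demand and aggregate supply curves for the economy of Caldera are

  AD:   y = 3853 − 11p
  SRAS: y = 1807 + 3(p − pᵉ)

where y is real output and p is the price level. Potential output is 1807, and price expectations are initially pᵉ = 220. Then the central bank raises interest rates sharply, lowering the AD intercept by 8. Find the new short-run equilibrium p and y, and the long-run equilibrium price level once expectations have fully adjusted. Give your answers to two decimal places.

Short run: p = 192.71, y = 1725.14. Long run: p = 185.27.

AD shifts left: new AD is y = 3845 − 11p. With pᵉ = 220, SRAS is y = 1147 + 3p.
Short run: 3845 − 11p = 1147 + 3p gives 2698 = 14p, so p = 192.71 and y = 3845 − 11p = 1725.14.
y = 1725.14 is below potential 1807; expectations adjust and SRAS shifts right until y = 1807.
Long run: on the new AD curve, 1807 = 3845 − 11p gives p = 185.27.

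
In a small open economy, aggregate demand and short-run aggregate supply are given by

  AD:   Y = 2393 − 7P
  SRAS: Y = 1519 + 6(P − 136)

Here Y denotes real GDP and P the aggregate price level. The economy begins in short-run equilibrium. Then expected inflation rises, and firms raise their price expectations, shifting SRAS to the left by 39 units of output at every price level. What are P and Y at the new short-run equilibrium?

P = 133, Y = 1462

This is a negative supply shock: SRAS shifts left.
New SRAS: Y = 664 + 6P.
Set AD = SRAS: 2393 − 7P = 664 + 6P, so 1729 = 13P and P = 133.
Y = 2393 − 7·133 = 1462.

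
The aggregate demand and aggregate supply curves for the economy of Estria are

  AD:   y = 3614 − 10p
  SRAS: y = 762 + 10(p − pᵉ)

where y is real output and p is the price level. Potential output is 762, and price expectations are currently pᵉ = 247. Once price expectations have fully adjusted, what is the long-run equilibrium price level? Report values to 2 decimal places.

Short run: with pᵉ = 247, SRAS is y = 10p − 1708. Setting AD = SRAS gives 5322 = 20p, so p = 266.10 and y = 3614 − 10p = 953.00.
Output 953.00 is above potential 762, so over time expected prices rise and SRAS shifts left until y returns to 762.
Long run: y = 762 on the AD curve gives 762 = 3614 − 10p, so p = 285.20.

Long-run p = 285.20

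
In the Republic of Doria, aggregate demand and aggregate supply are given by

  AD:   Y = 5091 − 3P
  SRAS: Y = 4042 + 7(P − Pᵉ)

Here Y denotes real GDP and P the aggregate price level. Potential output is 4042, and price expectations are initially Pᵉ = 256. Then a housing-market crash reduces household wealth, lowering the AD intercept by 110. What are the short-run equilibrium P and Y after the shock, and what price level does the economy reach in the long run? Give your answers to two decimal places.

Short run: P = 273.10, Y = 4161.70. Long run: P = 313.00.

AD shifts left: new AD is Y = 4981 − 3P. With Pᵉ = 256, SRAS is Y = 2250 + 7P.
Short run: 4981 − 3P = 2250 + 7P gives 2731 = 10P, so P = 273.10 and Y = 4981 − 3P = 4161.70.
Y = 4161.70 is above potential 4042; expectations adjust and SRAS shifts left until Y = 4042.
Long run: on the new AD curve, 4042 = 4981 − 3P gives P = 313.00.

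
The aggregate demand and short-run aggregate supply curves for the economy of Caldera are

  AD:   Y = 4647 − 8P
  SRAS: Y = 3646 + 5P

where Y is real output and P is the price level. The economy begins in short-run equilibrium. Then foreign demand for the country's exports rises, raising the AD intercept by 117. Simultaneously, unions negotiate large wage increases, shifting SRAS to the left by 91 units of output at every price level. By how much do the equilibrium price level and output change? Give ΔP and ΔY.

ΔP = +16, ΔY = -11

After both shocks: AD is Y = 4764 − 8P and SRAS is Y = 3555 + 5P.
Setting them equal: 1209 = 13P, so P = 93.
Y = 4764 − 8·93 = 4020.
Initially P = 77, Y = 4031, so ΔP = +16 and ΔY = -11.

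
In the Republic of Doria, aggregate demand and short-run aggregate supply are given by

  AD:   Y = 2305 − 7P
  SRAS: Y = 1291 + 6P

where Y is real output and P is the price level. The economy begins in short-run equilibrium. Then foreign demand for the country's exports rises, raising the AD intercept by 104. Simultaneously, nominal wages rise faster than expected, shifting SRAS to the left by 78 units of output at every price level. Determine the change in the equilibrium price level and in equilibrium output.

ΔP = +14, ΔY = +6

After both shocks: AD is Y = 2409 − 7P and SRAS is Y = 1213 + 6P.
Setting them equal: 1196 = 13P, so P = 92.
Y = 2409 − 7·92 = 1765.
Initially P = 78, Y = 1759, so ΔP = +14 and ΔY = +6.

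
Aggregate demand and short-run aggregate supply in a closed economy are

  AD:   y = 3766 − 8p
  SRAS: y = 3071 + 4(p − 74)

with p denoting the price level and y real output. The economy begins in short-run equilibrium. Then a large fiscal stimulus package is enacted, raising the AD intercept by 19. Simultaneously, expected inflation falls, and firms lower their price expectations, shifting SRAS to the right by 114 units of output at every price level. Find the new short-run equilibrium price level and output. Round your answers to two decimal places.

p = 74.67, y = 3187.67

After both shocks: AD is y = 3785 − 8p and SRAS is y = 2889 + 4p.
Setting them equal: 896 = 12p, so p = 74.67.
Substituting into AD, y = 3187.67.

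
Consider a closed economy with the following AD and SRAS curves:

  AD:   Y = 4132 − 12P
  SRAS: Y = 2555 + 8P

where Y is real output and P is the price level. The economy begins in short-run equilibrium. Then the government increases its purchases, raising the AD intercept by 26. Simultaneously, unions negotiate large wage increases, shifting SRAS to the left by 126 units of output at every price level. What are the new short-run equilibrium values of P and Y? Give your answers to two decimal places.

P = 86.45, Y = 3120.60

After both shocks: AD is Y = 4158 − 12P and SRAS is Y = 2429 + 8P.
Setting them equal: 1729 = 20P, so P = 86.45.
Substituting into AD, Y = 3120.60.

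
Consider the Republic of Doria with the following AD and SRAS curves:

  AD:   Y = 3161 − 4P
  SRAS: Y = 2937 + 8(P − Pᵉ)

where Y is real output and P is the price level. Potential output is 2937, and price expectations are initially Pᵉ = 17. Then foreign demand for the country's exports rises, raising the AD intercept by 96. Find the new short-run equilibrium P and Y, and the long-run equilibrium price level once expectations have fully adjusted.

Short run: P = 38, Y = 3105. Long run: P = 80.

AD shifts right: new AD is Y = 3257 − 4P. With Pᵉ = 17, SRAS is Y = 2801 + 8P.
Short run: 3257 − 4P = 2801 + 8P gives 456 = 12P, so P = 38 and Y = 3257 − 4·38 = 3105.
Y = 3105 is above potential 2937; expectations adjust and SRAS shifts left until Y = 2937.
Long run: on the new AD curve, 2937 = 3257 − 4P gives P = 80.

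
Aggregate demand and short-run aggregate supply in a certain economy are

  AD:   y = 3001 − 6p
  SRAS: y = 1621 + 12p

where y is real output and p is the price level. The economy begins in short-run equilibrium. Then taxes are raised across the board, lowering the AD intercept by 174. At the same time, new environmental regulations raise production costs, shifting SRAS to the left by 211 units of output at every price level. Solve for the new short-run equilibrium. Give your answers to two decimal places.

p = 78.72, y = 2354.67

After both shocks: AD is y = 2827 − 6p and SRAS is y = 1410 + 12p.
Setting them equal: 1417 = 18p, so p = 78.72.
Substituting into AD, y = 2354.67.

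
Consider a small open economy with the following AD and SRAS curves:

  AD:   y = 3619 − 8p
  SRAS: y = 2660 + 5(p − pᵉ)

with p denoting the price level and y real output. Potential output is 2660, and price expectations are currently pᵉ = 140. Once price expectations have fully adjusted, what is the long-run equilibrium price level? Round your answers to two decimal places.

Long-run p = 119.88

Short run: with pᵉ = 140, SRAS is y = 1960 + 5p. Setting AD = SRAS gives 1659 = 13p, so p = 127.62 and y = 3619 − 8p = 2598.08.
Output 2598.08 is below potential 2660, so over time expected prices fall and SRAS shifts right until y returns to 2660.
Long run: y = 2660 on the AD curve gives 2660 = 3619 − 8p, so p = 119.88.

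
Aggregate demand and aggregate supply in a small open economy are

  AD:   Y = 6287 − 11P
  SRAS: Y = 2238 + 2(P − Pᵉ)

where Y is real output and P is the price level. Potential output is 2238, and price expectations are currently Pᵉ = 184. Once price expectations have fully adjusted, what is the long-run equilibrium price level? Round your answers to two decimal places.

Short run: with Pᵉ = 184, SRAS is Y = 1870 + 2P. Setting AD = SRAS gives 4417 = 13P, so P = 339.77 and Y = 6287 − 11P = 2549.54.
Output 2549.54 is above potential 2238, so over time expected prices rise and SRAS shifts left until Y returns to 2238.
Long run: Y = 2238 on the AD curve gives 2238 = 6287 − 11P, so P = 368.09.

Long-run P = 368.09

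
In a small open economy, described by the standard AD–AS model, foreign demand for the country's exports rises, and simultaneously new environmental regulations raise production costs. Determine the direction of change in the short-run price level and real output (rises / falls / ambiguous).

The first event is a positive demand shock: AD shifts right, which by itself pushes P up and Y up.
The second is an adverse supply shock: SRAS shifts left, which by itself pushes P up and Y down.
Both shocks push P up, so P rises. The two shocks push Y in opposite directions, so the effect on Y is ambiguous.

Price level: rises; output: ambiguous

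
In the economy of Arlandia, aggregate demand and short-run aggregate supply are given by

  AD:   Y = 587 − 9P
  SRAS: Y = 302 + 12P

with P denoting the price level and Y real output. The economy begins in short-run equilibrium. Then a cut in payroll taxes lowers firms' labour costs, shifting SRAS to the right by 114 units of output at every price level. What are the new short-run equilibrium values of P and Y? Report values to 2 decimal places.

P = 8.14, Y = 513.71

This is a positive supply shock: SRAS shifts right.
New SRAS: Y = 416 + 12P.
Set AD = SRAS: 587 − 9P = 416 + 12P, so 171 = 21P and P = 8.14.
Substituting into AD, Y = 513.71.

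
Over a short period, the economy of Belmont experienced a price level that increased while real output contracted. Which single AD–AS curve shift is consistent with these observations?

SRAS shifted left

P rose and Y fell. An AD shift moves P and Y in the same direction; an SRAS shift moves them in opposite directions.
Here P and Y moved in opposite directions, so the SRAS curve shifted.
Since Y fell, SRAS shifted left.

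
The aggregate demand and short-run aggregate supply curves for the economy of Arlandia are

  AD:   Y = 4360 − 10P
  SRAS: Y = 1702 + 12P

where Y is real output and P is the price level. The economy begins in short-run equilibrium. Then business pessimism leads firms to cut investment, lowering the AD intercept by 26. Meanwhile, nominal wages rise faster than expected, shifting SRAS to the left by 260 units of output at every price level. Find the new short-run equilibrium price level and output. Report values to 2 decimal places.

P = 131.45, Y = 3019.45

After both shocks: AD is Y = 4334 − 10P and SRAS is Y = 1442 + 12P.
Setting them equal: 2892 = 22P, so P = 131.45.
Substituting into AD, Y = 3019.45.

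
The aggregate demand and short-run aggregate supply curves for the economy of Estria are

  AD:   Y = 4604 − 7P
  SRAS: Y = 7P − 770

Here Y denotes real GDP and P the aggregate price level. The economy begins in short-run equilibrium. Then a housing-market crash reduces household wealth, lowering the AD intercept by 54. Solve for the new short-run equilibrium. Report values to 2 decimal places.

P = 380.00, Y = 1890.00

This is a negative demand shock: AD shifts left.
New AD: Y = 4550 − 7P.
Set AD = SRAS: 4550 − 7P = 7P − 770, so 5320 = 14P and P = 380.00.
Substituting into AD, Y = 1890.00.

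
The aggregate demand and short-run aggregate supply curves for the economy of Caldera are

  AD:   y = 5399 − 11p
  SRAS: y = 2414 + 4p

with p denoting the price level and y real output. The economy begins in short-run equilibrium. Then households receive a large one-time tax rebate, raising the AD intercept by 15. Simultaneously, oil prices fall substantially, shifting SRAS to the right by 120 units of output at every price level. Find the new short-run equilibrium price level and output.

After both shocks: AD is y = 5414 − 11p and SRAS is y = 2534 + 4p.
Setting them equal: 2880 = 15p, so p = 192.
y = 5414 − 11·192 = 3302.

p = 192, y = 3302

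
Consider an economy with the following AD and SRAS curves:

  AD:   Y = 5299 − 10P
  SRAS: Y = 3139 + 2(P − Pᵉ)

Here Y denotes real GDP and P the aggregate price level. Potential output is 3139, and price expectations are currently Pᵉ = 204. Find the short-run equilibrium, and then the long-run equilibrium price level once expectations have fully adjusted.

Short run: with Pᵉ = 204, SRAS is Y = 2731 + 2P. Setting AD = SRAS gives 2568 = 12P, so P = 214 and Y = 5299 − 10·214 = 3159.
Output 3159 is above potential 3139, so over time expected prices rise and SRAS shifts left until Y returns to 3139.
Long run: Y = 3139 on the AD curve gives 3139 = 5299 − 10P, so P = 216.

Short run: P = 214, Y = 3159. Long run: P = 216.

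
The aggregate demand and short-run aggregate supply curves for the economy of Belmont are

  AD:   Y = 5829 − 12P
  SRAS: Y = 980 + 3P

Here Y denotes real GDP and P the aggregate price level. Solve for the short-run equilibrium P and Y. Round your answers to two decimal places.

P = 323.27, Y = 1949.80

Set AD = SRAS: 5829 − 12P = 980 + 3P, so 4849 = 15P and P = 323.27.
Substituting into AD, Y = 5829 − 12P = 1949.80.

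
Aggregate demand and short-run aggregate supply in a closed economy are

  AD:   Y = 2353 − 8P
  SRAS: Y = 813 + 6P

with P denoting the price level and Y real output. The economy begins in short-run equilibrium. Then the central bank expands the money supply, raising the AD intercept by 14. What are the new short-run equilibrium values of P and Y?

P = 111, Y = 1479

This is a positive demand shock: AD shifts right.
New AD: Y = 2367 − 8P.
Set AD = SRAS: 2367 − 8P = 813 + 6P, so 1554 = 14P and P = 111.
Y = 2367 − 8·111 = 1479.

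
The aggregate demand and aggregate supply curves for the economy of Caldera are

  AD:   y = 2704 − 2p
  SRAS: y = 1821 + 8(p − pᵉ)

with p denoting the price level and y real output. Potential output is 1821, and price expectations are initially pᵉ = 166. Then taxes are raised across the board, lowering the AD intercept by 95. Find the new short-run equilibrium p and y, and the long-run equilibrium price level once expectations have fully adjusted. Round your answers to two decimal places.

Short run: p = 211.60, y = 2185.80. Long run: p = 394.00.

AD shifts left: new AD is y = 2609 − 2p. With pᵉ = 166, SRAS is y = 493 + 8p.
Short run: 2609 − 2p = 493 + 8p gives 2116 = 10p, so p = 211.60 and y = 2609 − 2p = 2185.80.
y = 2185.80 is above potential 1821; expectations adjust and SRAS shifts left until y = 1821.
Long run: on the new AD curve, 1821 = 2609 − 2p gives p = 394.00.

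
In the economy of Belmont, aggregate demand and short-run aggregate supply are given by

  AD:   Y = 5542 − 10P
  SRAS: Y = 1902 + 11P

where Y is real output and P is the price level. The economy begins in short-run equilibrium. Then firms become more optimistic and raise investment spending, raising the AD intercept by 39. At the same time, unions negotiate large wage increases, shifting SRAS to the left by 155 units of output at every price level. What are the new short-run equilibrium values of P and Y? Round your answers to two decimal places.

After both shocks: AD is Y = 5581 − 10P and SRAS is Y = 1747 + 11P.
Setting them equal: 3834 = 21P, so P = 182.57.
Substituting into AD, Y = 3755.29.

P = 182.57, Y = 3755.29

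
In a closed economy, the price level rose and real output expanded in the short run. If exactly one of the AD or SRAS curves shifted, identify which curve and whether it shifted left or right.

P rose and Y rose. An AD shift moves P and Y in the same direction; an SRAS shift moves them in opposite directions.
Here P and Y moved in the same direction, so the AD curve shifted.
Since Y rose, AD shifted right.

AD shifted right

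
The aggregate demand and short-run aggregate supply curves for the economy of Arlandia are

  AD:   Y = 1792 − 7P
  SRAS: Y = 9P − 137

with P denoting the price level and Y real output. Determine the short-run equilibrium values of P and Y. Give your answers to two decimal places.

Set AD = SRAS: 1792 − 7P = 9P − 137, so 1929 = 16P and P = 120.56.
Substituting into AD, Y = 1792 − 7P = 948.06.

P = 120.56, Y = 948.06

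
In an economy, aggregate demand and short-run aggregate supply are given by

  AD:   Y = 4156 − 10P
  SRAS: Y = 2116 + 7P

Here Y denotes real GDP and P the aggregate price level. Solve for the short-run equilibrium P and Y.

P = 120, Y = 2956

Set AD = SRAS: 4156 − 10P = 2116 + 7P, so 2040 = 17P and P = 120.
Then Y = 4156 − 10·120 = 2956.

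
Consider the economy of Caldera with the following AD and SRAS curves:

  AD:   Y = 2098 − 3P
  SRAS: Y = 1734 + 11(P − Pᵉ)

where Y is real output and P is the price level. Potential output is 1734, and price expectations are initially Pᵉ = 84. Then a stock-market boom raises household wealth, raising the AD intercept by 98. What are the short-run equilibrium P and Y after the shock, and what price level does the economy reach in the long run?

Short run: P = 99, Y = 1899. Long run: P = 154.

AD shifts right: new AD is Y = 2196 − 3P. With Pᵉ = 84, SRAS is Y = 810 + 11P.
Short run: 2196 − 3P = 810 + 11P gives 1386 = 14P, so P = 99 and Y = 2196 − 3·99 = 1899.
Y = 1899 is above potential 1734; expectations adjust and SRAS shifts left until Y = 1734.
Long run: on the new AD curve, 1734 = 2196 − 3P gives P = 154.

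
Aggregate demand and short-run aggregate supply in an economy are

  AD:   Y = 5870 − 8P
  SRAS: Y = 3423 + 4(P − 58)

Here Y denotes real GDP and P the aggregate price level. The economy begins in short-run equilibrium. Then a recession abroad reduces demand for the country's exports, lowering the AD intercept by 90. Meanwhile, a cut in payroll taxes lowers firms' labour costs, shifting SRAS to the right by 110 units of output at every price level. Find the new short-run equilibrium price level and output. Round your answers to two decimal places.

P = 206.58, Y = 4127.33

After both shocks: AD is Y = 5780 − 8P and SRAS is Y = 3301 + 4P.
Setting them equal: 2479 = 12P, so P = 206.58.
Substituting into AD, Y = 4127.33.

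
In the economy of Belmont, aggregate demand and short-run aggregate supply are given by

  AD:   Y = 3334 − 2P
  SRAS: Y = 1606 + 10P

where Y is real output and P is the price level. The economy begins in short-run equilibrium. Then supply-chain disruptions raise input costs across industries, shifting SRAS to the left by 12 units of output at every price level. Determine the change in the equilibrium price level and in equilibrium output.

ΔP = +1, ΔY = -2

This is a negative supply shock: SRAS shifts left.
New SRAS: Y = 1594 + 10P.
Set AD = SRAS: 3334 − 2P = 1594 + 10P, so 1740 = 12P and P = 145.
Y = 3334 − 2·145 = 3044.
Initially P = 144, Y = 3046, so ΔP = +1 and ΔY = -2.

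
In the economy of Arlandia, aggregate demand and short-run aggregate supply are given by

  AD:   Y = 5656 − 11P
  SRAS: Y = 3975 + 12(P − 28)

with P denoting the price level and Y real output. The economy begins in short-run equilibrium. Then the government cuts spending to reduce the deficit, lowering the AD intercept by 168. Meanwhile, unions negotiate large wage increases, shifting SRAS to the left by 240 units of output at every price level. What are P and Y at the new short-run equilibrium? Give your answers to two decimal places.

After both shocks: AD is Y = 5488 − 11P and SRAS is Y = 3399 + 12P.
Setting them equal: 2089 = 23P, so P = 90.83.
Substituting into AD, Y = 4488.91.

P = 90.83, Y = 4488.91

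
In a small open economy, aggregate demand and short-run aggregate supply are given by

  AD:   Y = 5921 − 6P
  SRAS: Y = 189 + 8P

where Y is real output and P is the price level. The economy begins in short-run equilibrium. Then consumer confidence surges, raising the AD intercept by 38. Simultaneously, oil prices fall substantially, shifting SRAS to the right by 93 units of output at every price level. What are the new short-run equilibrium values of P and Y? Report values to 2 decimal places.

After both shocks: AD is Y = 5959 − 6P and SRAS is Y = 282 + 8P.
Setting them equal: 5677 = 14P, so P = 405.50.
Substituting into AD, Y = 3526.00.

P = 405.50, Y = 3526.00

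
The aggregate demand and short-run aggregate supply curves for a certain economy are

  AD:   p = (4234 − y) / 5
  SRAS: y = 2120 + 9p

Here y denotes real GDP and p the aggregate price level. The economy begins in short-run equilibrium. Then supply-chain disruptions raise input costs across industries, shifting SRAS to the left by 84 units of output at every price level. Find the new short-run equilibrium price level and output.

This is a negative supply shock: SRAS shifts left.
New SRAS: y = 2036 + 9p.
Set AD = SRAS: 4234 − 5p = 2036 + 9p, so 2198 = 14p and p = 157.
y = 4234 − 5·157 = 3449.

p = 157, y = 3449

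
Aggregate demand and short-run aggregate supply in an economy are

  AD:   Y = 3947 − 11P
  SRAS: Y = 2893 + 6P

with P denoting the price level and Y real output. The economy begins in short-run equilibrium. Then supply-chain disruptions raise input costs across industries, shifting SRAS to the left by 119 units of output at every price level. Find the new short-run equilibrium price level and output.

P = 69, Y = 3188

This is a negative supply shock: SRAS shifts left.
New SRAS: Y = 2774 + 6P.
Set AD = SRAS: 3947 − 11P = 2774 + 6P, so 1173 = 17P and P = 69.
Y = 3947 − 11·69 = 3188.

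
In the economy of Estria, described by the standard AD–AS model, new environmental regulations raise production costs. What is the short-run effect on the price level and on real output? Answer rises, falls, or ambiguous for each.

This is an adverse supply shock: SRAS shifts left.
Moving along the downward-sloping AD curve, P rises and Y falls.

Price level: rises; output: falls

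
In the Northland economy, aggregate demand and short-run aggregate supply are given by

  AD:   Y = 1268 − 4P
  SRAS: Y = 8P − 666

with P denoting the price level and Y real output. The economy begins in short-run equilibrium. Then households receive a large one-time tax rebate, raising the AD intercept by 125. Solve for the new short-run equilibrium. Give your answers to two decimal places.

P = 171.58, Y = 706.67

This is a positive demand shock: AD shifts right.
New AD: Y = 1393 − 4P.
Set AD = SRAS: 1393 − 4P = 8P − 666, so 2059 = 12P and P = 171.58.
Substituting into AD, Y = 706.67.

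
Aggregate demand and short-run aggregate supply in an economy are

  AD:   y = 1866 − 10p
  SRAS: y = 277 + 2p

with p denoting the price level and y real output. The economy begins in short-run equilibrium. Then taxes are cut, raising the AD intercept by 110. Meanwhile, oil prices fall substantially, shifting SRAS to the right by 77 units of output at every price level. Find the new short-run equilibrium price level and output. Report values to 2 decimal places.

p = 135.17, y = 624.33

After both shocks: AD is y = 1976 − 10p and SRAS is y = 354 + 2p.
Setting them equal: 1622 = 12p, so p = 135.17.
Substituting into AD, y = 624.33.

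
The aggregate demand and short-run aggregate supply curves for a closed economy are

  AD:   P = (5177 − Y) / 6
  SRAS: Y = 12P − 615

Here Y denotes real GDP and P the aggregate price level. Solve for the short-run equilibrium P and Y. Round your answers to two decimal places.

P = 321.78, Y = 3246.33

Rearrange AD to Y = 5177 − 6P.
Set AD = SRAS: 5177 − 6P = 12P − 615, so 5792 = 18P and P = 321.78.
Substituting into AD, Y = 5177 − 6P = 3246.33.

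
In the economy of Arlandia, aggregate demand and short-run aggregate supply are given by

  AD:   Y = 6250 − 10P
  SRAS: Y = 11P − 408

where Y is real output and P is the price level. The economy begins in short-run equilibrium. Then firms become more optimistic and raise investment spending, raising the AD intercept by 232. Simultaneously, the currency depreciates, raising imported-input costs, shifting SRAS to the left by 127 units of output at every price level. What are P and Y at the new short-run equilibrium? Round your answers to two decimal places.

P = 334.14, Y = 3140.57

After both shocks: AD is Y = 6482 − 10P and SRAS is Y = 11P − 535.
Setting them equal: 7017 = 21P, so P = 334.14.
Substituting into AD, Y = 3140.57.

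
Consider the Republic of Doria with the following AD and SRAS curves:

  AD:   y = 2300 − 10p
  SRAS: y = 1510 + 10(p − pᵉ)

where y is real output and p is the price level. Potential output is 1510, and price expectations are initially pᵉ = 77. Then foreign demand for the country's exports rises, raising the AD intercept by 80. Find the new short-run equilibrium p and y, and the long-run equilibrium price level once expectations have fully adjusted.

AD shifts right: new AD is y = 2380 − 10p. With pᵉ = 77, SRAS is y = 740 + 10p.
Short run: 2380 − 10p = 740 + 10p gives 1640 = 20p, so p = 82 and y = 2380 − 10·82 = 1560.
y = 1560 is above potential 1510; expectations adjust and SRAS shifts left until y = 1510.
Long run: on the new AD curve, 1510 = 2380 − 10p gives p = 87.

Short run: p = 82, y = 1560. Long run: p = 87.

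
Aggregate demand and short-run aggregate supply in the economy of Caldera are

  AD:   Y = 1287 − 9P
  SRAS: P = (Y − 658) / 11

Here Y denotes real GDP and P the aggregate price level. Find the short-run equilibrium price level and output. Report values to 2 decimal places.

P = 31.45, Y = 1003.95

Rearrange SRAS to Y = 658 + 11P.
Set AD = SRAS: 1287 − 9P = 658 + 11P, so 629 = 20P and P = 31.45.
Substituting into AD, Y = 1287 − 9P = 1003.95.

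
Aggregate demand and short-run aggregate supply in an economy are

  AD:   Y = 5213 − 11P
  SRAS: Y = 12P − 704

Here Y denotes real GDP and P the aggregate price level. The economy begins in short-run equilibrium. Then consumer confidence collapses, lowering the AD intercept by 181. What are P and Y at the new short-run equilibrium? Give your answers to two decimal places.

P = 249.39, Y = 2288.70

This is a negative demand shock: AD shifts left.
New AD: Y = 5032 − 11P.
Set AD = SRAS: 5032 − 11P = 12P − 704, so 5736 = 23P and P = 249.39.
Substituting into AD, Y = 2288.70.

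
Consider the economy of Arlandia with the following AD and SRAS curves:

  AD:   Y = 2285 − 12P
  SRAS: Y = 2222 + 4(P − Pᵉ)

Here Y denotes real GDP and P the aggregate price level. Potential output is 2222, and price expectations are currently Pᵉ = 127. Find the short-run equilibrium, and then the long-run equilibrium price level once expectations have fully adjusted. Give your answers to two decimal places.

Short run: with Pᵉ = 127, SRAS is Y = 1714 + 4P. Setting AD = SRAS gives 571 = 16P, so P = 35.69 and Y = 2285 − 12P = 1856.75.
Output 1856.75 is below potential 2222, so over time expected prices fall and SRAS shifts right until Y returns to 2222.
Long run: Y = 2222 on the AD curve gives 2222 = 2285 − 12P, so P = 5.25.

Short run: P = 35.69, Y = 1856.75. Long run: P = 5.25.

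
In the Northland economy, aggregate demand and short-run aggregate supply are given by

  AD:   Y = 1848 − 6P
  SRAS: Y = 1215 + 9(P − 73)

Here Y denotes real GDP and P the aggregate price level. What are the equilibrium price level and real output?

Write SRAS as Y = 1215 + 9P − 657 = 558 + 9P.
Set AD = SRAS: 1848 − 6P = 558 + 9P, so 1290 = 15P and P = 86.
Then Y = 1848 − 6·86 = 1332.

P = 86, Y = 1332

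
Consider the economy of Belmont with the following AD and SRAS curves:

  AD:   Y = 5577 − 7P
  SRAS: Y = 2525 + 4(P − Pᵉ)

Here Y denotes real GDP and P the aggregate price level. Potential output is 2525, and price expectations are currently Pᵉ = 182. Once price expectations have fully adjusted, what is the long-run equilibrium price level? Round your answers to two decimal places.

Short run: with Pᵉ = 182, SRAS is Y = 1797 + 4P. Setting AD = SRAS gives 3780 = 11P, so P = 343.64 and Y = 5577 − 7P = 3171.55.
Output 3171.55 is above potential 2525, so over time expected prices rise and SRAS shifts left until Y returns to 2525.
Long run: Y = 2525 on the AD curve gives 2525 = 5577 − 7P, so P = 436.00.

Long-run P = 436.00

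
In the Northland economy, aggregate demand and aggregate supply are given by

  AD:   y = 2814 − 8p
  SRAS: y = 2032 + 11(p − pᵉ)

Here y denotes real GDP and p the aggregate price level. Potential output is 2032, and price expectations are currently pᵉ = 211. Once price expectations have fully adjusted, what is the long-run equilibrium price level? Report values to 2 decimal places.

Long-run p = 97.75

Short run: with pᵉ = 211, SRAS is y = 11p − 289. Setting AD = SRAS gives 3103 = 19p, so p = 163.32 and y = 2814 − 8p = 1507.47.
Output 1507.47 is below potential 2032, so over time expected prices fall and SRAS shifts right until y returns to 2032.
Long run: y = 2032 on the AD curve gives 2032 = 2814 − 8p, so p = 97.75.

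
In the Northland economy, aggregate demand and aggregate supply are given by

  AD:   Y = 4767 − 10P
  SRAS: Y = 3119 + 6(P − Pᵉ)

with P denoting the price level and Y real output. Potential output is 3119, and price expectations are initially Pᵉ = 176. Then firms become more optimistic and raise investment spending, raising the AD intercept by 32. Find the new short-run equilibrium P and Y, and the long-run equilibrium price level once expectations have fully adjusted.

AD shifts right: new AD is Y = 4799 − 10P. With Pᵉ = 176, SRAS is Y = 2063 + 6P.
Short run: 4799 − 10P = 2063 + 6P gives 2736 = 16P, so P = 171 and Y = 4799 − 10·171 = 3089.
Y = 3089 is below potential 3119; expectations adjust and SRAS shifts right until Y = 3119.
Long run: on the new AD curve, 3119 = 4799 − 10P gives P = 168.

Short run: P = 171, Y = 3089. Long run: P = 168.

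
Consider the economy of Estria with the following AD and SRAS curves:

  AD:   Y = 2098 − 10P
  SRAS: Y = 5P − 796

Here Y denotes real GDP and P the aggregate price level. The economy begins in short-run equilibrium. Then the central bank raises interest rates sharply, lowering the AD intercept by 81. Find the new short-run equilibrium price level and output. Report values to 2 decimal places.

This is a negative demand shock: AD shifts left.
New AD: Y = 2017 − 10P.
Set AD = SRAS: 2017 − 10P = 5P − 796, so 2813 = 15P and P = 187.53.
Substituting into AD, Y = 141.67.

P = 187.53, Y = 141.67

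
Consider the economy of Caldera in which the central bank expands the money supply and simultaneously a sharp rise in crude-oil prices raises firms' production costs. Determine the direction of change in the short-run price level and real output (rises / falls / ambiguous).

The first event is a positive demand shock: AD shifts right, which by itself pushes P up and Y up.
The second is an adverse supply shock: SRAS shifts left, which by itself pushes P up and Y down.
Both shocks push P up, so P rises. The two shocks push Y in opposite directions, so the effect on Y is ambiguous.

Price level: rises; output: ambiguous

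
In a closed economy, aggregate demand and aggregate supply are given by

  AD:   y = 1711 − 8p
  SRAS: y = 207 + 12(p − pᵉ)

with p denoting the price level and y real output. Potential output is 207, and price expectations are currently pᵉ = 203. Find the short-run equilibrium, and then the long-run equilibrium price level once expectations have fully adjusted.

Short run: with pᵉ = 203, SRAS is y = 12p − 2229. Setting AD = SRAS gives 3940 = 20p, so p = 197 and y = 1711 − 8·197 = 135.
Output 135 is below potential 207, so over time expected prices fall and SRAS shifts right until y returns to 207.
Long run: y = 207 on the AD curve gives 207 = 1711 − 8p, so p = 188.

Short run: p = 197, y = 135. Long run: p = 188.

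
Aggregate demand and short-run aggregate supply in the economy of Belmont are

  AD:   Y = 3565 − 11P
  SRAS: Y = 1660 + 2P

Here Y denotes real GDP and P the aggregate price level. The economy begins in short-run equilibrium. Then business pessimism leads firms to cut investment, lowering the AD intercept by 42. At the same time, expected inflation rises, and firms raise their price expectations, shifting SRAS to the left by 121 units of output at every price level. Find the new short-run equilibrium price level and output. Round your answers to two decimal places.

After both shocks: AD is Y = 3523 − 11P and SRAS is Y = 1539 + 2P.
Setting them equal: 1984 = 13P, so P = 152.62.
Substituting into AD, Y = 1844.23.

P = 152.62, Y = 1844.23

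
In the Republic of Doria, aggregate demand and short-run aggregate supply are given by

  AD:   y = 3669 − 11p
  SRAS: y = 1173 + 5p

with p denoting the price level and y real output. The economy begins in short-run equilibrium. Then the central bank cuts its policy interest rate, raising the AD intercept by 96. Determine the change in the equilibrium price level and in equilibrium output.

Δp = +6, Δy = +30

This is a positive demand shock: AD shifts right.
New AD: y = 3765 − 11p.
Set AD = SRAS: 3765 − 11p = 1173 + 5p, so 2592 = 16p and p = 162.
y = 3765 − 11·162 = 1983.
Initially p = 156, y = 1953, so Δp = +6 and Δy = +30.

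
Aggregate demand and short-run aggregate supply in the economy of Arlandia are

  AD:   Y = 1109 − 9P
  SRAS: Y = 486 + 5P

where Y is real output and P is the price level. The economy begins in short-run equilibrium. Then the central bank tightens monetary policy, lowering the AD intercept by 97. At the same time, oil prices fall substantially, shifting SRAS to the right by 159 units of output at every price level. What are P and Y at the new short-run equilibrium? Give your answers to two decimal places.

After both shocks: AD is Y = 1012 − 9P and SRAS is Y = 645 + 5P.
Setting them equal: 367 = 14P, so P = 26.21.
Substituting into AD, Y = 776.07.

P = 26.21, Y = 776.07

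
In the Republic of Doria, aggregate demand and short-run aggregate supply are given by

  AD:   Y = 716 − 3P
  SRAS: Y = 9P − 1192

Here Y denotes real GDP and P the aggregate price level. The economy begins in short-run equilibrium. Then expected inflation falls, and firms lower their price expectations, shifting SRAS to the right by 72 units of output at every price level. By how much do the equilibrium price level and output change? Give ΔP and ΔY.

This is a positive supply shock: SRAS shifts right.
New SRAS: Y = 9P − 1120.
Set AD = SRAS: 716 − 3P = 9P − 1120, so 1836 = 12P and P = 153.
Y = 716 − 3·153 = 257.
Initially P = 159, Y = 239, so ΔP = -6 and ΔY = +18.

ΔP = -6, ΔY = +18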